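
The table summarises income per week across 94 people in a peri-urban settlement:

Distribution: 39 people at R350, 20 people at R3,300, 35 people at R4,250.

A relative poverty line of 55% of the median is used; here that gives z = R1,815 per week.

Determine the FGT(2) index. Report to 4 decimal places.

0.2703

Below z: 39×R350 (q = 39 of N = 94).
Shortfall ratios: (1815−350)/1815 = 0.8072 (×39).
Squared: 0.6515 (×39).
Sum = 25.408943; P₂ = 25.408943 / 94 = 0.2703.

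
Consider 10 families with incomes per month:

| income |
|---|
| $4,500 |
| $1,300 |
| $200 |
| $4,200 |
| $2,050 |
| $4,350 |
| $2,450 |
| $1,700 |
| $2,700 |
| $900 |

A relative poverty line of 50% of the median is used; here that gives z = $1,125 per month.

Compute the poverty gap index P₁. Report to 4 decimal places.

0.1022

Below the line: $200, $900 (q = 2 of N = 10).
Normalized shortfalls: (1125−200)/1125 = 0.8222; (1125−900)/1125 = 0.2000.
Sum of shortfalls = 1.022222; P₁ averages over all N: 1.022222 / 10 = 0.1022.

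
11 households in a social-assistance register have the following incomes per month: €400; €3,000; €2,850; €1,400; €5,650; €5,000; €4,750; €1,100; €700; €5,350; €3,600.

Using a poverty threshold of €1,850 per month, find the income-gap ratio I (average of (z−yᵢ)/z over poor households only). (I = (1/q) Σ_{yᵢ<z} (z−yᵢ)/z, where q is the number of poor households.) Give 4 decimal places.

0.5135

Incomes under z: €400, €700, €1,100, €1,400 (q = 4 of N = 11).
Shortfall ratios (z−y)/z: 0.7838, 0.6216, 0.4054, 0.2432; sum = 2.054054.
The income-gap ratio divides by q (the poor only): 2.054054 / 4 = 0.5135.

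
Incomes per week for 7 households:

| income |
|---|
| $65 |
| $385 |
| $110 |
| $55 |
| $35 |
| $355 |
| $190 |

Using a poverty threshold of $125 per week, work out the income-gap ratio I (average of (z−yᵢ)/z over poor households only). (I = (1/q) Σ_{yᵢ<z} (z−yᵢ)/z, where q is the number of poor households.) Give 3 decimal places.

Below z: $35, $55, $65, $110 (q = 4 of N = 7).
Shortfall ratios (z−y)/z: 0.7200, 0.5600, 0.4800, 0.1200; sum = 1.880000.
The income-gap ratio divides by q (the poor only): 1.880000 / 4 = 0.470.

0.470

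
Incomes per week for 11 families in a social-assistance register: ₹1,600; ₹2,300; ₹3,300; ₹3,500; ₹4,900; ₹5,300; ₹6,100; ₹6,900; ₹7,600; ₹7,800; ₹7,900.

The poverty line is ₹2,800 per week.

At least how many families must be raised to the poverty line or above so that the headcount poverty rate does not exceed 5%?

2

2 of the 11 families are poor, so H = 2/11 = 0.182.
A headcount ratio of at most 5% allows at most ⌊0.05 × 11⌋ = 0 poor families.
So at least 2 − 0 = 2 must be lifted.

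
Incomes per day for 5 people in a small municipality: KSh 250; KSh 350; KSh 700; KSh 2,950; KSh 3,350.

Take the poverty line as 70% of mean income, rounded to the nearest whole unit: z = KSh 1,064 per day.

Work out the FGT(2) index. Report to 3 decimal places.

0.231

Below z: KSh 250, KSh 350, KSh 700 (q = 3 of N = 5).
Shortfall ratios: (1064−250)/1064 = 0.7650; (1064−350)/1064 = 0.6711; (1064−700)/1064 = 0.3421.
Squared: 0.5853; 0.4503; 0.1170.
Sum = 1.152630; P₂ = 1.152630 / 5 = 0.231.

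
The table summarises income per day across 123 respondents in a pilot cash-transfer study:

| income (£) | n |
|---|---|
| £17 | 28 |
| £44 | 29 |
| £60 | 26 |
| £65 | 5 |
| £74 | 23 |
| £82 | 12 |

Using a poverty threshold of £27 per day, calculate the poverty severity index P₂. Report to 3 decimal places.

Below the line: 28×£17 (q = 28 of N = 123).
Gap ratios (z−y)/z: (27−17)/27 = 0.3704 (×28).
Squared: 0.1372 (×28).
Sum = 3.840878; P₂ = 3.840878 / 123 = 0.031.

0.031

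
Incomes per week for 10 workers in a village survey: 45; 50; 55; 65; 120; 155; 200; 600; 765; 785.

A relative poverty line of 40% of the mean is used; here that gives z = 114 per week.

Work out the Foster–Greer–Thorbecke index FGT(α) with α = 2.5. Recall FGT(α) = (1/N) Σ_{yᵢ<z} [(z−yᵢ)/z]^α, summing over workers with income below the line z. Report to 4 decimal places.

Below z: 45, 50, 55, 65 (q = 4 of N = 10).
Normalized shortfalls: (114−45)/114 = 0.6053; (114−50)/114 = 0.5614; (114−55)/114 = 0.5175; (114−65)/114 = 0.4298.
Raised to α = 2.5: 0.28501; 0.23615; 0.19269; 0.12112.
Sum = 0.834978; FGT(2.5) = 0.834978 / 10 = 0.0835.

0.0835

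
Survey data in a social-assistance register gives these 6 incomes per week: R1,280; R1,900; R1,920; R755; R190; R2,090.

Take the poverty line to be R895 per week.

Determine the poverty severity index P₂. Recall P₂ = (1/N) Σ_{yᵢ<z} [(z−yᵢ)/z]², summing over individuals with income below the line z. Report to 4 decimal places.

Incomes under z: R190, R755 (q = 2 of N = 6).
Shortfall ratios: (895−190)/895 = 0.7877; (895−755)/895 = 0.1564.
Squared: 0.6205; 0.0245.
Sum = 0.644955; P₂ = 0.644955 / 6 = 0.1075.

0.1075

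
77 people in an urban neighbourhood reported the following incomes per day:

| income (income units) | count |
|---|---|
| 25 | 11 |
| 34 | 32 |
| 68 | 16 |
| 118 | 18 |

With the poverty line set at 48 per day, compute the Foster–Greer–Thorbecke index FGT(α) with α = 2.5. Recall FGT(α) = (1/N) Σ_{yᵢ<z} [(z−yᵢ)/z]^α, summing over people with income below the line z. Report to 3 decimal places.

0.042

Below the line: 11×25, 32×34 (q = 43 of N = 77).
Gap ratios (z−y)/z: (48−25)/48 = 0.4792 (×11); (48−34)/48 = 0.2917 (×32).
Raised to α = 2.5: 0.15893 (×11); 0.04594 (×32).
Sum = 3.218441; FGT(2.5) = 3.218441 / 77 = 0.042.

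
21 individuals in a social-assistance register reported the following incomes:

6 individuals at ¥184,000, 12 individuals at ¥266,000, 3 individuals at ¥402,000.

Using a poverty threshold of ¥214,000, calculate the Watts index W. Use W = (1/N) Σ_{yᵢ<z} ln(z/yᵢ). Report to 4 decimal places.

0.0432

Incomes under z: 6×¥184,000 (q = 6 of N = 21).
Log gaps: ln(214000/184000) = 0.1510 (×6).
W = 0.906242 / 21 = 0.0432.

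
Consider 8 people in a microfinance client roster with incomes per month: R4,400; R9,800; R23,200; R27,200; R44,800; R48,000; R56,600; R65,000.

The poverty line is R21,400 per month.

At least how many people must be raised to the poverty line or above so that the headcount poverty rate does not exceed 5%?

2

2 of the 8 people are poor, so H = 2/8 = 0.250.
A headcount ratio of at most 5% allows at most ⌊0.05 × 8⌋ = 0 poor people.
So at least 2 − 0 = 2 must be lifted.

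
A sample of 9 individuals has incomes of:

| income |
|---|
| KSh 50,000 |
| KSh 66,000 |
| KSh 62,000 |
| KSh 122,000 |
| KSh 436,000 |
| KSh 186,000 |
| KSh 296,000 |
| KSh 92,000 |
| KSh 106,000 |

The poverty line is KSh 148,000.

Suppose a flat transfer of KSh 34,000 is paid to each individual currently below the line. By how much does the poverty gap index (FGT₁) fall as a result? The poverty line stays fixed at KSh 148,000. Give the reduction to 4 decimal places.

0.1471

Before: below the line — KSh 50,000, KSh 62,000, KSh 66,000, KSh 92,000, KSh 106,000, KSh 122,000; poverty gap index (FGT₁) = 0.292793.
After the KSh 34,000 transfer: below the line — KSh 84,000, KSh 96,000, KSh 100,000, KSh 126,000, KSh 140,000; poverty gap index (FGT₁) = 0.145646.
Reduction = 0.292793 − 0.145646 = 0.1471.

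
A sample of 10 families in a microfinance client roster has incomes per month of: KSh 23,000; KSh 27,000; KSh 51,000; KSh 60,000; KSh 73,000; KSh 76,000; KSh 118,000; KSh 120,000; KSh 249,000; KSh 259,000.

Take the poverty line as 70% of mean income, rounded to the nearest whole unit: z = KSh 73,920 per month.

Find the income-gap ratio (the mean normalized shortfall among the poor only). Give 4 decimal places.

0.3669

Below z: KSh 23,000, KSh 27,000, KSh 51,000, KSh 60,000, KSh 73,000 (q = 5 of N = 10).
Relative gaps: 0.6889, 0.6347, 0.3101, 0.1883, 0.0124; sum = 1.834416.
I averages over the q = 5 poor units only: 1.834416 / 5 = 0.3669.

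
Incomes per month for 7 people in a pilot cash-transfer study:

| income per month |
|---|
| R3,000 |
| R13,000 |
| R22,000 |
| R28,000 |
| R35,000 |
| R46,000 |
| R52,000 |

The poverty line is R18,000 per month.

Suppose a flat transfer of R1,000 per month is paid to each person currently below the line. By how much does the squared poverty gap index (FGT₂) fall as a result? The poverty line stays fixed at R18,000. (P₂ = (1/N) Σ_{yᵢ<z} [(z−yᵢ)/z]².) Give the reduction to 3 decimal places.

Before: below the line — R3,000, R13,000; squared poverty gap index (FGT₂) = 0.11023.
After the R1,000 transfer: below the line — R4,000, R14,000; squared poverty gap index (FGT₂) = 0.09347.
Reduction = 0.11023 − 0.09347 = 0.017.

0.017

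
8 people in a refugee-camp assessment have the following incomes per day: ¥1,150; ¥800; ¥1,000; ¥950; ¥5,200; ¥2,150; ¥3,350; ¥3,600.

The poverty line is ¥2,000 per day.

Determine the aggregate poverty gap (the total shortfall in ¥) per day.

¥4,100

Below the line: ¥800, ¥950, ¥1,000, ¥1,150 (q = 4 of N = 8).
Individual gaps: 2000−800 = 1200; 2000−950 = 1050; 2000−1000 = 1000; 2000−1150 = 850.
Aggregate gap = ¥4,100.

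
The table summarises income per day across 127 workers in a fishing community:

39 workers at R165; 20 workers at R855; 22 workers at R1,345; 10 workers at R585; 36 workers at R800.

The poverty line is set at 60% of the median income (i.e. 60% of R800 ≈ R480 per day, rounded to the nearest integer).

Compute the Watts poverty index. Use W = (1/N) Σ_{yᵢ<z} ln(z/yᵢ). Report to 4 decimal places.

Below the line: 39×R165 (q = 39 of N = 127).
ln(z/y) terms: ln(480/165) = 1.0678 (×39).
W = 41.645785 / 127 = 0.3279.

0.3279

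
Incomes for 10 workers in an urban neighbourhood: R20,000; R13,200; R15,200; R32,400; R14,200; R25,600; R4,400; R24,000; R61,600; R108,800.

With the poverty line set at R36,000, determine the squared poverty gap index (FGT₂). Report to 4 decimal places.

Below the line: R4,400, R13,200, R14,200, R15,200, R20,000, R24,000, R25,600, R32,400 (q = 8 of N = 10).
Shortfall ratios: (36000−4400)/36000 = 0.8778; (36000−13200)/36000 = 0.6333; (36000−14200)/36000 = 0.6056; (36000−15200)/36000 = 0.5778; (36000−20000)/36000 = 0.4444; (36000−24000)/36000 = 0.3333; (36000−25600)/36000 = 0.2889; (36000−32400)/36000 = 0.1000.
Squared: 0.7705; 0.4011; 0.3667; 0.3338; 0.1975; 0.1111; 0.0835; 0.0100.
Sum = 2.274228; P₂ = 2.274228 / 10 = 0.2274.

0.2274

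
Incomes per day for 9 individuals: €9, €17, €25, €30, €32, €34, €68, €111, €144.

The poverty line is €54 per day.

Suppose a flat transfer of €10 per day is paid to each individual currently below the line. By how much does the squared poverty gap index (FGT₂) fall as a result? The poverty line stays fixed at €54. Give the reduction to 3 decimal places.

0.112

Before: below the line — €9, €17, €25, €30, €32, €34; squared poverty gap index (FGT₂) = 0.21700.
After the €10 transfer: below the line — €19, €27, €35, €40, €42, €44; squared poverty gap index (FGT₂) = 0.10498.
Reduction = 0.21700 − 0.10498 = 0.112.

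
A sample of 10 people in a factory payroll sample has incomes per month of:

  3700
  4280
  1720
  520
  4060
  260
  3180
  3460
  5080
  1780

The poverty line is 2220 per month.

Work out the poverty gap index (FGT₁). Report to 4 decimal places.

Below the line: 260, 520, 1720, 1780 (q = 4 of N = 10).
Gap ratios (z−y)/z: (2220−260)/2220 = 0.8829; (2220−520)/2220 = 0.7658; (2220−1720)/2220 = 0.2252; (2220−1780)/2220 = 0.1982.
Sum of shortfalls = 2.072072; P₁ averages over all N: 2.072072 / 10 = 0.2072.

0.2072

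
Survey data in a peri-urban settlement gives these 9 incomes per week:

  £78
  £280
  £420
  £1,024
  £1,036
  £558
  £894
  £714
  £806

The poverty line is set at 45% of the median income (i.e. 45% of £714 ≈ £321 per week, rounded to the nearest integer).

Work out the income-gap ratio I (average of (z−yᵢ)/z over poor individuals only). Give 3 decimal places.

Below the line: £78, £280 (q = 2 of N = 9).
Shortfall ratios (z−y)/z: 0.7570, 0.1277; sum = 0.884735.
The income-gap ratio divides by q (the poor only): 0.884735 / 2 = 0.442.

0.442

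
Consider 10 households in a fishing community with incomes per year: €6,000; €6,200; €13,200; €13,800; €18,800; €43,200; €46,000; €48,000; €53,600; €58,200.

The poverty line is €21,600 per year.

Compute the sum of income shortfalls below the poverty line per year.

Below the line: €6,000, €6,200, €13,200, €13,800, €18,800 (q = 5 of N = 10).
Individual gaps: 21600−6000 = 15600; 21600−6200 = 15400; 21600−13200 = 8400; 21600−13800 = 7800; 21600−18800 = 2800.
Aggregate gap = €50,000.

€50,000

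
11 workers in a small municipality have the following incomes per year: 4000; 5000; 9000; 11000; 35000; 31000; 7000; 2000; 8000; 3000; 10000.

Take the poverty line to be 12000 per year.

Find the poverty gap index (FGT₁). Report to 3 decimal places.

0.371

Poor units: 2000, 3000, 4000, 5000, 7000, 8000, 9000, 10000, 11000 (q = 9 of N = 11).
Shortfall ratios: (12000−2000)/12000 = 0.8333; (12000−3000)/12000 = 0.7500; (12000−4000)/12000 = 0.6667; (12000−5000)/12000 = 0.5833; (12000−7000)/12000 = 0.4167; (12000−8000)/12000 = 0.3333; (12000−9000)/12000 = 0.2500; (12000−10000)/12000 = 0.1667; (12000−11000)/12000 = 0.0833.
Sum of shortfalls = 4.083333; P₁ averages over all N: 4.083333 / 11 = 0.371.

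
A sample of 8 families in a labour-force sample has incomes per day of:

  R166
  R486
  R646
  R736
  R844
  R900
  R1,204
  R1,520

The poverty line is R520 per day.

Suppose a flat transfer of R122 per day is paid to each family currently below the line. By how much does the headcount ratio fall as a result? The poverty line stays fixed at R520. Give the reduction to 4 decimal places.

0.1250

Before: below the line — R166, R486; headcount ratio = 0.250000.
After the R122 transfer: below the line — R288; headcount ratio = 0.125000.
Reduction = 0.250000 − 0.125000 = 0.1250.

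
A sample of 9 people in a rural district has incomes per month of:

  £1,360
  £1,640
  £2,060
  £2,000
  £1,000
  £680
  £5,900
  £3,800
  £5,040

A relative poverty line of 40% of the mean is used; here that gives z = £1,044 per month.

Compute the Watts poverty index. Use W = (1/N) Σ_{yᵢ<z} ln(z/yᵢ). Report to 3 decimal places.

Poor units: £680, £1,000 (q = 2 of N = 9).
Log gaps: ln(1044/680) = 0.4287; ln(1044/1000) = 0.0431.
W = 0.471781 / 9 = 0.052.

0.052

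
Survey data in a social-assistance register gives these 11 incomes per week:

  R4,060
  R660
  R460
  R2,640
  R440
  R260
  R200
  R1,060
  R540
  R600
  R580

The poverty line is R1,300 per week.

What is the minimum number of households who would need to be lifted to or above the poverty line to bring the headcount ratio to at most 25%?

7

9 of the 11 households are poor, so H = 9/11 = 0.818.
A headcount ratio of at most 25% allows at most ⌊0.25 × 11⌋ = 2 poor households.
So at least 9 − 2 = 7 must be lifted.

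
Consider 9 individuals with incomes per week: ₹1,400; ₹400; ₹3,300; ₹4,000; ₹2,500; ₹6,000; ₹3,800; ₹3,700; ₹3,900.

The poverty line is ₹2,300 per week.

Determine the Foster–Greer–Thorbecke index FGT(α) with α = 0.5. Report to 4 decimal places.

0.1705

Below the line: ₹400, ₹1,400 (q = 2 of N = 9).
Shortfall ratios: (2300−400)/2300 = 0.8261; (2300−1400)/2300 = 0.3913.
Raised to α = 0.5: 0.90889; 0.62554.
Sum = 1.534437; FGT(0.5) = 1.534437 / 9 = 0.1705.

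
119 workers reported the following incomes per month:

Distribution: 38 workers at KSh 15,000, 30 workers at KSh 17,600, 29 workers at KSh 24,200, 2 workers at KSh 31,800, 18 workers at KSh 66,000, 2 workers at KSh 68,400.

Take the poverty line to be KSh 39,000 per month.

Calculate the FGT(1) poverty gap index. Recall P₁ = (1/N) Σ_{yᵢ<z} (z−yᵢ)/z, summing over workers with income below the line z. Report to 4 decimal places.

0.4304

Below the line: 38×KSh 15,000, 30×KSh 17,600, 29×KSh 24,200, 2×KSh 31,800 (q = 99 of N = 119).
Relative gaps: (39000−15000)/39000 = 0.6154 (×38); (39000−17600)/39000 = 0.5487 (×30); (39000−24200)/39000 = 0.3795 (×29); (39000−31800)/39000 = 0.1846 (×2).
Σ = 51.220513. Dividing by the full population N = 119 gives P₁ = 0.4304.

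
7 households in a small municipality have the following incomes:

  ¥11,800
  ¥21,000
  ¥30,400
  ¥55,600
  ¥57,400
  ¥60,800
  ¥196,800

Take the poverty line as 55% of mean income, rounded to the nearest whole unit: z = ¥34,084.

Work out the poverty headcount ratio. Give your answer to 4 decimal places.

3 of the 7 households have income below ¥34,084.
H = 3/7 = 0.4286.

0.4286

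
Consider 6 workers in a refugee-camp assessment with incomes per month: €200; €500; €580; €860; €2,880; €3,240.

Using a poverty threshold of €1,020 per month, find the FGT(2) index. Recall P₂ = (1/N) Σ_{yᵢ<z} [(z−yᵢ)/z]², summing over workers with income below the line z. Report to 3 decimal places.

0.186

Below z: €200, €500, €580, €860 (q = 4 of N = 6).
Shortfall ratios: (1020−200)/1020 = 0.8039; (1020−500)/1020 = 0.5098; (1020−580)/1020 = 0.4314; (1020−860)/1020 = 0.1569.
Squared: 0.6463; 0.2599; 0.1861; 0.0246.
Sum = 1.116878; P₂ = 1.116878 / 6 = 0.186.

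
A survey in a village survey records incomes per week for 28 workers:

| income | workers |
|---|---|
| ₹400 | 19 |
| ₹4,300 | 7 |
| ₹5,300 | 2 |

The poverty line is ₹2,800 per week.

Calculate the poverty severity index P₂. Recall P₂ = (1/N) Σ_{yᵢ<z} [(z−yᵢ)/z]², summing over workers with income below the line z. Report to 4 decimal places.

Incomes under z: 19×₹400 (q = 19 of N = 28).
Gap ratios (z−y)/z: (2800−400)/2800 = 0.8571 (×19).
Squared: 0.7347 (×19).
Sum = 13.959184; P₂ = 13.959184 / 28 = 0.4985.

0.4985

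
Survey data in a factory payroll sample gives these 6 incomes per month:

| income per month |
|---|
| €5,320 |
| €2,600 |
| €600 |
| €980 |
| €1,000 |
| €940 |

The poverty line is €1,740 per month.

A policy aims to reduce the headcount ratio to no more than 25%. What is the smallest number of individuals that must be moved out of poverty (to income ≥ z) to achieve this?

Currently q = 4 of N = 6 are below the line (H = 0.667).
A headcount ratio of at most 25% allows at most ⌊0.25 × 6⌋ = 1 poor individuals.
So at least 4 − 1 = 3 must be lifted.

3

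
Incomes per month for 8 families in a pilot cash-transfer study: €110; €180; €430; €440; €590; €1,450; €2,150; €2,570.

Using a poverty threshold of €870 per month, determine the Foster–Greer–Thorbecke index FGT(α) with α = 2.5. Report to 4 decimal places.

0.2107

Incomes under z: €110, €180, €430, €440, €590 (q = 5 of N = 8).
Shortfall ratios: (870−110)/870 = 0.8736; (870−180)/870 = 0.7931; (870−430)/870 = 0.5057; (870−440)/870 = 0.4943; (870−590)/870 = 0.3218.
Raised to α = 2.5: 0.71324; 0.56018; 0.18190; 0.17174; 0.05876.
Sum = 1.685819; FGT(2.5) = 1.685819 / 8 = 0.2107.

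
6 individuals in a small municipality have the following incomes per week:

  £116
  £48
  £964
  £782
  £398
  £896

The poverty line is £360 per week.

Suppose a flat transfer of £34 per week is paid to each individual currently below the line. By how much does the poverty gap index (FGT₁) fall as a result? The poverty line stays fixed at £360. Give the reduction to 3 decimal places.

Before: below the line — £48, £116; poverty gap index (FGT₁) = 0.25741.
After the £34 transfer: below the line — £82, £150; poverty gap index (FGT₁) = 0.22593.
Reduction = 0.25741 − 0.22593 = 0.031.

0.031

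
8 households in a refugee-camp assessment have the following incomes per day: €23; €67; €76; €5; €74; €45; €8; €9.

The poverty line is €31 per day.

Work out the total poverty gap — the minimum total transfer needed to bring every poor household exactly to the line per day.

€79

Below the line: €5, €8, €9, €23 (q = 4 of N = 8).
Individual gaps: 31−5 = 26; 31−8 = 23; 31−9 = 22; 31−23 = 8.
Aggregate gap = €79.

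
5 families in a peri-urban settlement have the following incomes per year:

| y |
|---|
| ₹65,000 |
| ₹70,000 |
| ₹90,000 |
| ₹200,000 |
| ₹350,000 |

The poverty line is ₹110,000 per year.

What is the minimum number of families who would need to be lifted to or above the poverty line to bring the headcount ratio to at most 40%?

Currently q = 3 of N = 5 are below the line (H = 0.600).
A headcount ratio of at most 40% allows at most ⌊0.40 × 5⌋ = 2 poor families.
So at least 3 − 2 = 1 must be lifted.

1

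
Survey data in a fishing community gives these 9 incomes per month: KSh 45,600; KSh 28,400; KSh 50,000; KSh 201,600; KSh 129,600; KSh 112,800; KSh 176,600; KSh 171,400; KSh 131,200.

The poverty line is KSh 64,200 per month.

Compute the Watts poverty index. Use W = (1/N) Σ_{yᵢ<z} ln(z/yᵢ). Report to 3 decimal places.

Incomes under z: KSh 28,400, KSh 45,600, KSh 50,000 (q = 3 of N = 9).
ln(z/y) terms: ln(64200/28400) = 0.8156; ln(64200/45600) = 0.3421; ln(64200/50000) = 0.2500.
W = 1.407690 / 9 = 0.156.

0.156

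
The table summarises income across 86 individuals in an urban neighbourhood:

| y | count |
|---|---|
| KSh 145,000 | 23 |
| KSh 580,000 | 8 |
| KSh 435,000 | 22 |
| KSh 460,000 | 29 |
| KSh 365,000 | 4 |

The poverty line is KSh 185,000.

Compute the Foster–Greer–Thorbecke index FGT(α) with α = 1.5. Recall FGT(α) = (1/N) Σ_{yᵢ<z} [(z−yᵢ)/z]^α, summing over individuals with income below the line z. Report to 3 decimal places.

Incomes under z: 23×KSh 145,000 (q = 23 of N = 86).
Relative gaps: (185000−145000)/185000 = 0.2162 (×23).
Raised to α = 1.5: 0.10054 (×23).
Sum = 2.312385; FGT(1.5) = 2.312385 / 86 = 0.027.

0.027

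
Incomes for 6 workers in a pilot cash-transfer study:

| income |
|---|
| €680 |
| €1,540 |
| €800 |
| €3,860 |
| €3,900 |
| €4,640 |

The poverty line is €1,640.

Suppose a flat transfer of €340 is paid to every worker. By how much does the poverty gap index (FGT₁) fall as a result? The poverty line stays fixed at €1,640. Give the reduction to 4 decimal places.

0.0793

Before: below the line — €680, €800, €1,540; poverty gap index (FGT₁) = 0.193089.
After the €340 transfer: below the line — €1,020, €1,140; poverty gap index (FGT₁) = 0.113821.
Reduction = 0.193089 − 0.113821 = 0.0793.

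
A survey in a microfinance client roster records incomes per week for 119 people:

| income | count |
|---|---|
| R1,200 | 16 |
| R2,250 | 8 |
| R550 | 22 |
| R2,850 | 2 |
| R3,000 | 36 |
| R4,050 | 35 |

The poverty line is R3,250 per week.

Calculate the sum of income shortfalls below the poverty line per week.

R110,000

Below the line: 22×R550, 16×R1,200, 8×R2,250, 2×R2,850, 36×R3,000 (q = 84 of N = 119).
Individual gaps: 22×(3250−550) = 59400; 16×(3250−1200) = 32800; 8×(3250−2250) = 8000; 2×(3250−2850) = 800; 36×(3250−3000) = 9000.
Aggregate gap = R110,000.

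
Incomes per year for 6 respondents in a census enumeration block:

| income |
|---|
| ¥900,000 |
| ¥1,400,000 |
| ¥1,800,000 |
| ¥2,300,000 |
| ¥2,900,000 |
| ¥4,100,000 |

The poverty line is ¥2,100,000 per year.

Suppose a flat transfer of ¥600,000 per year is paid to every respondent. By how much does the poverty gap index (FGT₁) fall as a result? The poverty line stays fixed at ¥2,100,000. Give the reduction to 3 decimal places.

Before: below the line — ¥900,000, ¥1,400,000, ¥1,800,000; poverty gap index (FGT₁) = 0.17460.
After the ¥600,000 transfer: below the line — ¥1,500,000, ¥2,000,000; poverty gap index (FGT₁) = 0.05556.
Reduction = 0.17460 − 0.05556 = 0.119.

0.119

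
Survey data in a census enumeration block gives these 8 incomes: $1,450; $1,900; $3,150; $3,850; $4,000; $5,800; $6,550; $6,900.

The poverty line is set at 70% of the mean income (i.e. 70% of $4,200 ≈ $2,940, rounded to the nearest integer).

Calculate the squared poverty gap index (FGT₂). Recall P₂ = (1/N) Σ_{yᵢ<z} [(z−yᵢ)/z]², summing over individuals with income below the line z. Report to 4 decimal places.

0.0477

Incomes under z: $1,450, $1,900 (q = 2 of N = 8).
Normalized shortfalls: (2940−1450)/2940 = 0.5068; (2940−1900)/2940 = 0.3537.
Squared: 0.2568; 0.1251.
Sum = 0.381982; P₂ = 0.381982 / 8 = 0.0477.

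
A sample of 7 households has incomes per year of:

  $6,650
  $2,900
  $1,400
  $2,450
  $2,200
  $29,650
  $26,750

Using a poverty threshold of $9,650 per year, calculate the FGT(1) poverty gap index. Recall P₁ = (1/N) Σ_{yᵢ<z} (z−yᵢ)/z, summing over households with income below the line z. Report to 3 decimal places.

0.483

Incomes under z: $1,400, $2,200, $2,450, $2,900, $6,650 (q = 5 of N = 7).
Relative gaps: (9650−1400)/9650 = 0.8549; (9650−2200)/9650 = 0.7720; (9650−2450)/9650 = 0.7461; (9650−2900)/9650 = 0.6995; (9650−6650)/9650 = 0.3109.
Sum of shortfalls = 3.383420; P₁ averages over all N: 3.383420 / 7 = 0.483.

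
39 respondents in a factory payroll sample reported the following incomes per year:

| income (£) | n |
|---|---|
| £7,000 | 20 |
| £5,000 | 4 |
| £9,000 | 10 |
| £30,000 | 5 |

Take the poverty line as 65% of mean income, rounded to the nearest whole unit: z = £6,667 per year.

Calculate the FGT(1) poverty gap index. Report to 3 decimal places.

0.026

Below the line: 4×£5,000 (q = 4 of N = 39).
Gap ratios (z−y)/z: (6667−5000)/6667 = 0.2500 (×4).
Sum of shortfalls = 1.000150; P₁ averages over all N: 1.000150 / 39 = 0.026.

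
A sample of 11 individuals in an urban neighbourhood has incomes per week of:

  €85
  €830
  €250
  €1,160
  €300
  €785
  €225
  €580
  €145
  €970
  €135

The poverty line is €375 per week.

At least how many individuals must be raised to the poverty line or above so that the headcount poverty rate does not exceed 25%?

4

6 of the 11 individuals are poor, so H = 6/11 = 0.545.
A headcount ratio of at most 25% allows at most ⌊0.25 × 11⌋ = 2 poor individuals.
So at least 6 − 2 = 4 must be lifted.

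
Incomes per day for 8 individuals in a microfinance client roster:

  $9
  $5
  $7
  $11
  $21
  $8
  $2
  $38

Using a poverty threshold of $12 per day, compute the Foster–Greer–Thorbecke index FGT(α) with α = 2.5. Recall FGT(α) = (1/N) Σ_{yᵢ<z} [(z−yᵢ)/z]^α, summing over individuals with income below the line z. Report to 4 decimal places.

0.1379

Incomes under z: $2, $5, $7, $8, $9, $11 (q = 6 of N = 8).
Gap ratios (z−y)/z: (12−2)/12 = 0.8333; (12−5)/12 = 0.5833; (12−7)/12 = 0.4167; (12−8)/12 = 0.3333; (12−9)/12 = 0.2500; (12−11)/12 = 0.0833.
Raised to α = 2.5: 0.63394; 0.25989; 0.11207; 0.06415; 0.03125; 0.00200.
Sum = 1.103300; FGT(2.5) = 1.103300 / 8 = 0.1379.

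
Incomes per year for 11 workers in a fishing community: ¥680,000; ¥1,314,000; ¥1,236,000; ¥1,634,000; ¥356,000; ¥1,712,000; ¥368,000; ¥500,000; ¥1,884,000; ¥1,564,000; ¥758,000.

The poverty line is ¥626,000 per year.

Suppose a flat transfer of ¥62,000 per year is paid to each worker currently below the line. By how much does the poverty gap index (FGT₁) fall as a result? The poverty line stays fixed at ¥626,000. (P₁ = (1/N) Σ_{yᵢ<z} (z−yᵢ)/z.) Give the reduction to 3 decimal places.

Before: below the line — ¥356,000, ¥368,000, ¥500,000; poverty gap index (FGT₁) = 0.09498.
After the ¥62,000 transfer: below the line — ¥418,000, ¥430,000, ¥562,000; poverty gap index (FGT₁) = 0.06796.
Reduction = 0.09498 − 0.06796 = 0.027.

0.027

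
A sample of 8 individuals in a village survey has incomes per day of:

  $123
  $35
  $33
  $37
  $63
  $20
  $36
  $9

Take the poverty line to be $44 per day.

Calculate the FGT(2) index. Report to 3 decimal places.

Poor units: $9, $20, $33, $35, $36, $37 (q = 6 of N = 8).
Gap ratios (z−y)/z: (44−9)/44 = 0.7955; (44−20)/44 = 0.5455; (44−33)/44 = 0.2500; (44−35)/44 = 0.2045; (44−36)/44 = 0.1818; (44−37)/44 = 0.1591.
Squared: 0.6327; 0.2975; 0.0625; 0.0418; 0.0331; 0.0253.
Sum = 1.092975; P₂ = 1.092975 / 8 = 0.137.

0.137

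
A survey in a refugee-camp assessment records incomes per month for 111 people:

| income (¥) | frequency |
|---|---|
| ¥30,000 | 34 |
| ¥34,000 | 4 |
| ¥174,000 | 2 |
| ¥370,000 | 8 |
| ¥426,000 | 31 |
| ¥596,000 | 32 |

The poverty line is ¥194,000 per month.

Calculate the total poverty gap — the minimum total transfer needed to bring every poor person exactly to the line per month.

Below z: 34×¥30,000, 4×¥34,000, 2×¥174,000 (q = 40 of N = 111).
Individual gaps: 34×(194000−30000) = 5576000; 4×(194000−34000) = 640000; 2×(194000−174000) = 40000.
Aggregate gap = ¥6,256,000.

¥6,256,000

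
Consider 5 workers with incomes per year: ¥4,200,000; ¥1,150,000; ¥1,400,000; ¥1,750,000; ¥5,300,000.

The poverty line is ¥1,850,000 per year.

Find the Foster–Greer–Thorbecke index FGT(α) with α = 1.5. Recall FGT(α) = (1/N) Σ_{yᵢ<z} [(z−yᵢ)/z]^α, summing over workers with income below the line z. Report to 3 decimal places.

0.073

Below the line: ¥1,150,000, ¥1,400,000, ¥1,750,000 (q = 3 of N = 5).
Relative gaps: (1850000−1150000)/1850000 = 0.3784; (1850000−1400000)/1850000 = 0.2432; (1850000−1750000)/1850000 = 0.0541.
Raised to α = 1.5: 0.23275; 0.11997; 0.01257.
Sum = 0.365284; FGT(1.5) = 0.365284 / 5 = 0.073.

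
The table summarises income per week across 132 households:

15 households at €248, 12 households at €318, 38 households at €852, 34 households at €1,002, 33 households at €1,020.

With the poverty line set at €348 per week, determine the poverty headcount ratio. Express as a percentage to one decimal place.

20.5%

27 of the 132 households have income below €348.
H = 27/132 = 20.5%.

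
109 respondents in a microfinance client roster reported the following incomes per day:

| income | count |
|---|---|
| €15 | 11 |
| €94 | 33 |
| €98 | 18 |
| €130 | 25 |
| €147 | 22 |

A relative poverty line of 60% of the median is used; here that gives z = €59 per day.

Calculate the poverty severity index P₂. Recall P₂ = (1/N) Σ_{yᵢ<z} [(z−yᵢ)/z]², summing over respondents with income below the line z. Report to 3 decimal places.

Incomes under z: 11×€15 (q = 11 of N = 109).
Shortfall ratios: (59−15)/59 = 0.7458 (×11).
Squared: 0.5562 (×11).
Sum = 6.117782; P₂ = 6.117782 / 109 = 0.056.

0.056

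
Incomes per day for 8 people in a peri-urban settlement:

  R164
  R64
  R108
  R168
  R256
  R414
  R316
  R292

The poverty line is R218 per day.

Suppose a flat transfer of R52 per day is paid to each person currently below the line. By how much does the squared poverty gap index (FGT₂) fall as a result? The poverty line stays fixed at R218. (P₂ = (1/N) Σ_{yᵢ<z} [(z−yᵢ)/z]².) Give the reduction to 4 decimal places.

0.0722

Before: below the line — R64, R108, R164, R168; squared poverty gap index (FGT₂) = 0.108450.
After the R52 transfer: below the line — R116, R160, R216; squared poverty gap index (FGT₂) = 0.036224.
Reduction = 0.108450 − 0.036224 = 0.0722.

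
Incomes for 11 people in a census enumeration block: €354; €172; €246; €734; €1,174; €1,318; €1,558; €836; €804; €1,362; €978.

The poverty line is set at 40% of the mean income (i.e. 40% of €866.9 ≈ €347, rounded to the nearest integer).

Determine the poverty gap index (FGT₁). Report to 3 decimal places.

Below the line: €172, €246 (q = 2 of N = 11).
Normalized shortfalls: (347−172)/347 = 0.5043; (347−246)/347 = 0.2911.
Sum of shortfalls = 0.795389; P₁ averages over all N: 0.795389 / 11 = 0.072.

0.072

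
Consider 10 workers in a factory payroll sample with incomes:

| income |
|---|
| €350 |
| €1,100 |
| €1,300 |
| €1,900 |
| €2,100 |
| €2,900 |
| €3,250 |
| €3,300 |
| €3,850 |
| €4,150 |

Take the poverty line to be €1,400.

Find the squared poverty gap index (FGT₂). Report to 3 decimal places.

0.061

Incomes under z: €350, €1,100, €1,300 (q = 3 of N = 10).
Shortfall ratios: (1400−350)/1400 = 0.7500; (1400−1100)/1400 = 0.2143; (1400−1300)/1400 = 0.0714.
Squared: 0.5625; 0.0459; 0.0051.
Sum = 0.613520; P₂ = 0.613520 / 10 = 0.061.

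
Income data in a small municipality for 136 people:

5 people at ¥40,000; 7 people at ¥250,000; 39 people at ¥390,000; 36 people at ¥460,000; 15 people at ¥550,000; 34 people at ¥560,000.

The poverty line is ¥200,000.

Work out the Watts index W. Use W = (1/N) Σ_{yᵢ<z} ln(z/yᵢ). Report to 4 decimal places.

Poor units: 5×¥40,000 (q = 5 of N = 136).
ln(z/y) terms: ln(200000/40000) = 1.6094 (×5).
W = 8.047190 / 136 = 0.0592.

0.0592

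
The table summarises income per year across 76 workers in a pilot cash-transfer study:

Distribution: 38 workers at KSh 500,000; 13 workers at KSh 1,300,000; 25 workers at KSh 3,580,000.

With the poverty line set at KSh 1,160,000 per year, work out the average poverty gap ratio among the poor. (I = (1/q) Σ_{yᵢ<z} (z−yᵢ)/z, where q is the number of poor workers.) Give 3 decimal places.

Below the line: 38×KSh 500,000 (q = 38 of N = 76).
Shortfall ratios (z−y)/z: 0.5690 (×38); sum = 21.620690.
The income-gap ratio divides by q (the poor only): 21.620690 / 38 = 0.569.

0.569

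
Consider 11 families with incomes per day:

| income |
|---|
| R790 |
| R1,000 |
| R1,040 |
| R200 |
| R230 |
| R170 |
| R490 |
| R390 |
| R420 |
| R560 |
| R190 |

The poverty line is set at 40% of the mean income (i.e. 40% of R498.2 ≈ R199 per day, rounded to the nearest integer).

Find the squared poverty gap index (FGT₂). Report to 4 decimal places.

Poor units: R170, R190 (q = 2 of N = 11).
Gap ratios (z−y)/z: (199−170)/199 = 0.1457; (199−190)/199 = 0.0452.
Squared: 0.0212; 0.0020.
Sum = 0.023282; P₂ = 0.023282 / 11 = 0.0021.

0.0021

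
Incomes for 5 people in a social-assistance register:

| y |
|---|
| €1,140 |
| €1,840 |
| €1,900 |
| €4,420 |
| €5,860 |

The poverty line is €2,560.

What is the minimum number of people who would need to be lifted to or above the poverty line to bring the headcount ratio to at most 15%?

3 of the 5 people are poor, so H = 3/5 = 0.600.
A headcount ratio of at most 15% allows at most ⌊0.15 × 5⌋ = 0 poor people.
So at least 3 − 0 = 3 must be lifted.

3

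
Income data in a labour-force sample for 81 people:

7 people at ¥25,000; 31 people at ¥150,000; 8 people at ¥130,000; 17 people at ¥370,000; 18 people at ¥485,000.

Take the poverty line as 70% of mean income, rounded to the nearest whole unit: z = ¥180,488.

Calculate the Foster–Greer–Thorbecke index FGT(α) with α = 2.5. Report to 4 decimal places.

Incomes under z: 7×¥25,000, 8×¥130,000, 31×¥150,000 (q = 46 of N = 81).
Relative gaps: (180488−25000)/180488 = 0.8615 (×7); (180488−130000)/180488 = 0.2797 (×8); (180488−150000)/180488 = 0.1689 (×31).
Raised to α = 2.5: 0.68884 (×7); 0.04139 (×8); 0.01173 (×31).
Sum = 5.516548; FGT(2.5) = 5.516548 / 81 = 0.0681.

0.0681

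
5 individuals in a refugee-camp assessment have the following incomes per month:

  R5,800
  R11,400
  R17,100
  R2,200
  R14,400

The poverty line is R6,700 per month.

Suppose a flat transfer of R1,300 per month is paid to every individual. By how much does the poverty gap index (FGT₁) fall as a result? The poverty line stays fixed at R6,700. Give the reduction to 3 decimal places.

Before: below the line — R2,200, R5,800; poverty gap index (FGT₁) = 0.16119.
After the R1,300 transfer: below the line — R3,500; poverty gap index (FGT₁) = 0.09552.
Reduction = 0.16119 − 0.09552 = 0.066.

0.066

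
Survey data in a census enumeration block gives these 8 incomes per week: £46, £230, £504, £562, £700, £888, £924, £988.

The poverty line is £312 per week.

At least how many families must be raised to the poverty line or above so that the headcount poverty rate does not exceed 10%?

2

Currently q = 2 of N = 8 are below the line (H = 0.250).
A headcount ratio of at most 10% allows at most ⌊0.10 × 8⌋ = 0 poor families.
So at least 2 − 0 = 2 must be lifted.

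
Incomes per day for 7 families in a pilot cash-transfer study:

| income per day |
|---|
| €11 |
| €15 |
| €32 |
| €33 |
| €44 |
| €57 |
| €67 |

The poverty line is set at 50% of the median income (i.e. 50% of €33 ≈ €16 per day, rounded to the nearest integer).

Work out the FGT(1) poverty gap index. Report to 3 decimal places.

0.054

Poor units: €11, €15 (q = 2 of N = 7).
Normalized shortfalls: (16−11)/16 = 0.3125; (16−15)/16 = 0.0625.
Σ = 0.375000. Dividing by the full population N = 7 gives P₁ = 0.054.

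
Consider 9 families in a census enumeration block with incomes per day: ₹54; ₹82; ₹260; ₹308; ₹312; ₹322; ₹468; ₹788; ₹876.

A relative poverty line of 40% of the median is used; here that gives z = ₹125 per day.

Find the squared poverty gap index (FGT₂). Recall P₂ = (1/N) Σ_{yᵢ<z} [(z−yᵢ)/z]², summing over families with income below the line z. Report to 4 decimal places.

Poor units: ₹54, ₹82 (q = 2 of N = 9).
Relative gaps: (125−54)/125 = 0.5680; (125−82)/125 = 0.3440.
Squared: 0.3226; 0.1183.
Sum = 0.440960; P₂ = 0.440960 / 9 = 0.0490.

0.0490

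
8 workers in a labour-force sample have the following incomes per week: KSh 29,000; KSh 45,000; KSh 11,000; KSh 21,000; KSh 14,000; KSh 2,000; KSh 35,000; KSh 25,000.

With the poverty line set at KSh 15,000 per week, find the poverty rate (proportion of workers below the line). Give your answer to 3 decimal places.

0.375

3 of the 8 workers have income below KSh 15,000.
H = 3/8 = 0.375.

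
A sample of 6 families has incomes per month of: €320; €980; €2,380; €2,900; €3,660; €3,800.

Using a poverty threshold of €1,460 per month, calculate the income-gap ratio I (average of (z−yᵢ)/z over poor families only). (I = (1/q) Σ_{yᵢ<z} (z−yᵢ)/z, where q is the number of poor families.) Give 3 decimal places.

Below z: €320, €980 (q = 2 of N = 6).
Shortfall ratios (z−y)/z: 0.7808, 0.3288; sum = 1.109589.
The income-gap ratio divides by q (the poor only): 1.109589 / 2 = 0.555.

0.555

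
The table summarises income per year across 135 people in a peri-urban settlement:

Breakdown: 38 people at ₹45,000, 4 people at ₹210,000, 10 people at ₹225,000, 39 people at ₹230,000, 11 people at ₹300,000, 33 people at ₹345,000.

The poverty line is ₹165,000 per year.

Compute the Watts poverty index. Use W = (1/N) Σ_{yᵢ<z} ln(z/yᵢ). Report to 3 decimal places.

0.366

Below the line: 38×₹45,000 (q = 38 of N = 135).
Log gaps: ln(165000/45000) = 1.2993 (×38).
W = 49.372753 / 135 = 0.366.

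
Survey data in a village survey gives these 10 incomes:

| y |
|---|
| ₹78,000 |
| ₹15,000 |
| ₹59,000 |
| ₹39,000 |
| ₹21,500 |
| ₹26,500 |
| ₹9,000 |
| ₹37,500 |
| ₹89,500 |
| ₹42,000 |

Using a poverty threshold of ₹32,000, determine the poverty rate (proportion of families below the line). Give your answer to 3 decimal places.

4 of the 10 families have income below ₹32,000.
H = 4/10 = 0.400.

0.400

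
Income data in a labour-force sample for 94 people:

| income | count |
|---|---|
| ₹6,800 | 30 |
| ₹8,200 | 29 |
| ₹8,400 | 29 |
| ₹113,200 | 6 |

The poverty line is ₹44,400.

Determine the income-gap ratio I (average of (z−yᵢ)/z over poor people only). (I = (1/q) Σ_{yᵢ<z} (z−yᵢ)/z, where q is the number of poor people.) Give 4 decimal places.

Below the line: 30×₹6,800, 29×₹8,200, 29×₹8,400 (q = 88 of N = 94).
Shortfall ratios (z−y)/z: 0.8468 (×30), 0.8153 (×29), 0.8108 (×29); sum = 72.563063.
I averages over the q = 88 poor units only: 72.563063 / 88 = 0.8246.

0.8246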